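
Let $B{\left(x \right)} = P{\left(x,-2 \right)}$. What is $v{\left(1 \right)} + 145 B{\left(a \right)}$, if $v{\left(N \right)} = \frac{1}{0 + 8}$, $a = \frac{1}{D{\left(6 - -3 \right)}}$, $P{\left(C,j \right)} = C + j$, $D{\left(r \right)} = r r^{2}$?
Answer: $- \frac{1689391}{5832} \approx -289.68$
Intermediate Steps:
$D{\left(r \right)} = r^{3}$
$a = \frac{1}{729}$ ($a = \frac{1}{\left(6 - -3\right)^{3}} = \frac{1}{\left(6 + 3\right)^{3}} = \frac{1}{9^{3}} = \frac{1}{729} \approx 0.0013717$)
$v{\left(N \right)} = \frac{1}{8}$
$B{\left(x \right)} = -2 + x$ ($B{\left(x \right)} = x - 2 = -2 + x$)
$v{\left(1 \right)} + 145 B{\left(a \right)} = \frac{1}{8} + 145 \left(-2 + \frac{1}{729}\right) = \frac{1}{8} + 145 \left(- \frac{1457}{729}\right) = \frac{1}{8} - \frac{211265}{729} = - \frac{1689391}{5832}$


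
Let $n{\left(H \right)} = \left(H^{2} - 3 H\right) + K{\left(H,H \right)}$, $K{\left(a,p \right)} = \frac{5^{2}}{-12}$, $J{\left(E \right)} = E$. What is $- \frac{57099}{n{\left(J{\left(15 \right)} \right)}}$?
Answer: $- \frac{97884}{305} \approx -320.93$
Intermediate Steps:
$K{\left(a,p \right)} = - \frac{25}{12}$ ($K{\left(a,p \right)} = 25 \left(- \frac{1}{12}\right) = - \frac{25}{12}$)
$n{\left(H \right)} = - \frac{25}{12} + H^{2} - 3 H$ ($n{\left(H \right)} = \left(H^{2} - 3 H\right) - \frac{25}{12} = - \frac{25}{12} + H^{2} - 3 H$)
$- \frac{57099}{n{\left(J{\left(15 \right)} \right)}} = - \frac{57099}{- \frac{25}{12} + 15^{2} - 45} = - \frac{57099}{- \frac{25}{12} + 225 - 45} = - \frac{57099}{\frac{2135}{12}} = \left(-57099\right) \frac{12}{2135} = - \frac{97884}{305}$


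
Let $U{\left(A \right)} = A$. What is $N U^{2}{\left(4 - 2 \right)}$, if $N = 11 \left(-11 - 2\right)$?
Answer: $-572$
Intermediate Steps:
$N = -143$ ($N = 11 \left(-13\right) = -143$)
$N U^{2}{\left(4 - 2 \right)} = - 143 \left(4 - 2\right)^{2} = - 143 \cdot 2^{2} = \left(-143\right) 4 = -572$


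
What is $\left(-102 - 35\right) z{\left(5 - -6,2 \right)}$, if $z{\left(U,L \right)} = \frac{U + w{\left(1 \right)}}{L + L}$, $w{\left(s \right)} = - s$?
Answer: $- \frac{685}{2} \approx -342.5$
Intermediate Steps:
$z{\left(U,L \right)} = \frac{-1 + U}{2 L}$ ($z{\left(U,L \right)} = \frac{U - 1}{L + L} = \frac{U - 1}{2 L} = \left(-1 + U\right) \frac{1}{2 L} = \frac{-1 + U}{2 L}$)
$\left(-102 - 35\right) z{\left(5 - -6,2 \right)} = \left(-102 - 35\right) \frac{-1 + \left(5 - -6\right)}{2 \cdot 2} = - 137 \cdot \frac{1}{2} \cdot \frac{1}{2} \left(-1 + \left(5 + 6\right)\right) = - 137 \cdot \frac{1}{2} \cdot \frac{1}{2} \left(-1 + 11\right) = - 137 \cdot \frac{1}{2} \cdot \frac{1}{2} \cdot 10 = \left(-137\right) \frac{5}{2} = - \frac{685}{2}$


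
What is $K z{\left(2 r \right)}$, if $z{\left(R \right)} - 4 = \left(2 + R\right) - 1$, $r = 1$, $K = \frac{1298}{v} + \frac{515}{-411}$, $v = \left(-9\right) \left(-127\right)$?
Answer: $- \frac{128723}{156591} \approx -0.82203$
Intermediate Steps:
$v = 1143$
$K = - \frac{18389}{156591}$ ($K = \frac{1298}{1143} + \frac{515}{-411} = 1298 \cdot \frac{1}{1143} + 515 \left(- \frac{1}{411}\right) = \frac{1298}{1143} - \frac{515}{411} = - \frac{18389}{156591} \approx -0.11743$)
$z{\left(R \right)} = 5 + R$ ($z{\left(R \right)} = 4 + \left(\left(2 + R\right) - 1\right) = 4 + \left(1 + R\right) = 5 + R$)
$K z{\left(2 r \right)} = - \frac{18389 \left(5 + 2 \cdot 1\right)}{156591} = - \frac{18389 \left(5 + 2\right)}{156591} = \left(- \frac{18389}{156591}\right) 7 = - \frac{128723}{156591}$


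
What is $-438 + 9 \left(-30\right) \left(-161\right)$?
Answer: $43032$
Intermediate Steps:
$-438 + 9 \left(-30\right) \left(-161\right) = -438 - -43470 = -438 + 43470 = 43032$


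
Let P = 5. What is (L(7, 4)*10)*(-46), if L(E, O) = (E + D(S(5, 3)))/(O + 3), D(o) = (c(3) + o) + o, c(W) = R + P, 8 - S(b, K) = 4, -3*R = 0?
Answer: -9200/7 ≈ -1314.3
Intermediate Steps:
R = 0 (R = -⅓*0 = 0)
S(b, K) = 4 (S(b, K) = 8 - 1*4 = 8 - 4 = 4)
c(W) = 5 (c(W) = 0 + 5 = 5)
D(o) = 5 + 2*o (D(o) = (5 + o) + o = 5 + 2*o)
L(E, O) = (13 + E)/(3 + O) (L(E, O) = (E + (5 + 2*4))/(O + 3) = (E + (5 + 8))/(3 + O) = (E + 13)/(3 + O) = (13 + E)/(3 + O))
(L(7, 4)*10)*(-46) = (((13 + 7)/(3 + 4))*10)*(-46) = ((20/7)*10)*(-46) = (200/7)*(-46) = -9200/7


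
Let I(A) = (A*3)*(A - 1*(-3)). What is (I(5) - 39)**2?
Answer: 6561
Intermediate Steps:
I(A) = 3*A*(3 + A) (I(A) = (3*A)*(A + 3) = (3*A)*(3 + A) = 3*A*(3 + A))
(I(5) - 39)**2 = (3*5*(3 + 5) - 39)**2 = (3*5*8 - 39)**2 = (120 - 39)**2 = 81**2 = 6561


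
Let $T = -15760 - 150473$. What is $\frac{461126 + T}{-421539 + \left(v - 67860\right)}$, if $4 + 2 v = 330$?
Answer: $- \frac{294893}{489236} \approx -0.60276$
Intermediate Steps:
$v = 163$ ($v = -2 + \frac{1}{2} \cdot 330 = -2 + 165 = 163$)
$T = -166233$
$\frac{461126 + T}{-421539 + \left(v - 67860\right)} = \frac{461126 - 166233}{-421539 + \left(163 - 67860\right)} = \frac{294893}{-421539 + \left(163 - 67860\right)} = \frac{294893}{-421539 - 67697} = \frac{294893}{-489236} = 294893 \left(- \frac{1}{489236}\right) = - \frac{294893}{489236}$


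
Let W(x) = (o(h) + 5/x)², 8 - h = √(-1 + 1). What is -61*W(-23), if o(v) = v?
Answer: -1954501/529 ≈ -3694.7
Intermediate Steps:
h = 8 (h = 8 - √(-1 + 1) = 8 - √0 = 8 - 1*0 = 8 + 0 = 8)
W(x) = (8 + 5/x)²
-61*W(-23) = -61*(5 + 8*(-23))²/(-23)² = -61*(5 - 184)²/529 = -61*(-179)²/529 = -61*32041/529 = -1954501/529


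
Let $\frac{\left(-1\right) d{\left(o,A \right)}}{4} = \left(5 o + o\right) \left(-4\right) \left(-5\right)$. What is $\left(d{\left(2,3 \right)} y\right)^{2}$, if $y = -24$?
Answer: $530841600$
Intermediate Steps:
$d{\left(o,A \right)} = - 480 o$ ($d{\left(o,A \right)} = - 4 \left(5 o + o\right) \left(-4\right) \left(-5\right) = - 4 \cdot 6 o \left(-4\right) \left(-5\right) = - 4 - 24 o \left(-5\right) = - 4 \cdot 120 o = - 480 o$)
$\left(d{\left(2,3 \right)} y\right)^{2} = \left(\left(-480\right) 2 \left(-24\right)\right)^{2} = \left(\left(-960\right) \left(-24\right)\right)^{2} = 23040^{2} = 530841600$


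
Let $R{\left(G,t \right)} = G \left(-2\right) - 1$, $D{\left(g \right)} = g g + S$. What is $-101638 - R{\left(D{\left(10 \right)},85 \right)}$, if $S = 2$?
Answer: $-101433$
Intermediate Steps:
$D{\left(g \right)} = 2 + g^{2}$ ($D{\left(g \right)} = g g + 2 = g^{2} + 2 = 2 + g^{2}$)
$R{\left(G,t \right)} = -1 - 2 G$ ($R{\left(G,t \right)} = - 2 G - 1 = -1 - 2 G$)
$-101638 - R{\left(D{\left(10 \right)},85 \right)} = -101638 - \left(-1 - 2 \left(2 + 10^{2}\right)\right) = -101638 - \left(-1 - 2 \left(2 + 100\right)\right) = -101638 - \left(-1 - 204\right) = -101638 - -205 = -101638 + 205 = -101433$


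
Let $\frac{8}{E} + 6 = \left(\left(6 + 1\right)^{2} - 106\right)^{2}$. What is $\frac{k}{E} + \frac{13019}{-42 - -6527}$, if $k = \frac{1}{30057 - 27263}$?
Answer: $\frac{312031543}{144952720} \approx 2.1526$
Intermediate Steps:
$k = \frac{1}{2794} \approx 0.00035791$
$E = \frac{8}{3243}$ ($E = \frac{8}{-6 + \left(\left(6 + 1\right)^{2} - 106\right)^{2}} = \frac{8}{-6 + \left(7^{2} - 106\right)^{2}} = \frac{8}{-6 + \left(49 - 106\right)^{2}} = \frac{8}{-6 + \left(-57\right)^{2}} = \frac{8}{-6 + 3249} = \frac{8}{3243} \approx 0.0024668$)
$\frac{k}{E} + \frac{13019}{-42 - -6527} = \frac{1}{2794 \cdot \frac{8}{3243}} + \frac{13019}{-42 - -6527} = \frac{1}{2794} \cdot \frac{3243}{8} + \frac{13019}{-42 + 6527} = \frac{3243}{22352} + \frac{13019}{6485} = \frac{312031543}{144952720}$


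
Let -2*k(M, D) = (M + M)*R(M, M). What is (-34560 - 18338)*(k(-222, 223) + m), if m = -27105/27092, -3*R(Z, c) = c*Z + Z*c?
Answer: 402045027481077/1042 ≈ 3.8584e+11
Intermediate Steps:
R(Z, c) = -2*Z*c/3 (R(Z, c) = -(c*Z + Z*c)/3 = -(Z*c + Z*c)/3 = -2*Z*c/3)
m = -2085/2084 (m = -27105*1/27092 = -2085/2084 ≈ -1.0005)
k(M, D) = 2*M³/3 (k(M, D) = -(M + M)*(-2*M*M/3)/2 = -2*M*(-2*M²/3)/2 = -(-2)*M³/3 = 2*M³/3)
(-34560 - 18338)*(k(-222, 223) + m) = (-34560 - 18338)*((⅔)*(-222)³ - 2085/2084) = -52898*((⅔)*(-10941048) - 2085/2084) = -52898*(-7294032 - 2085/2084) = -52898*(-15200764773/2084) = 402045027481077/1042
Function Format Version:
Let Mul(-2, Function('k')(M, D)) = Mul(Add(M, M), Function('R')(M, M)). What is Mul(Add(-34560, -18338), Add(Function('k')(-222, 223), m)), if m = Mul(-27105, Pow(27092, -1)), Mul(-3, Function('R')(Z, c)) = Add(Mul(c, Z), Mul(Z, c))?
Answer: Rational(402045027481077, 1042) ≈ 3.8584e+11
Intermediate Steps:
Function('R')(Z, c) = Mul(Rational(-2, 3), Z, c) (Function('R')(Z, c) = Mul(Rational(-1, 3), Add(Mul(c, Z), Mul(Z, c))) = Mul(Rational(-1, 3), Add(Mul(Z, c), Mul(Z, c))) = Mul(Rational(-1, 3), Mul(2, Z, c)) = Mul(Rational(-2, 3), Z, c))
m = Rational(-2085, 2084) (m = Mul(-27105, Rational(1, 27092)) = Rational(-2085, 2084) ≈ -1.0005)
Function('k')(M, D) = Mul(Rational(2, 3), Pow(M, 3)) (Function('k')(M, D) = Mul(Rational(-1, 2), Mul(Add(M, M), Mul(Rational(-2, 3), M, M))) = Mul(Rational(-1, 2), Mul(Mul(2, M), Mul(Rational(-2, 3), Pow(M, 2)))) = Mul(Rational(-1, 2), Mul(Rational(-4, 3), Pow(M, 3))) = Mul(Rational(2, 3), Pow(M, 3)))
Mul(Add(-34560, -18338), Add(Function('k')(-222, 223), m)) = Mul(Add(-34560, -18338), Add(Mul(Rational(2, 3), Pow(-222, 3)), Rational(-2085, 2084))) = Mul(-52898, Add(Mul(Rational(2, 3), -10941048), Rational(-2085, 2084))) = Mul(-52898, Add(-7294032, Rational(-2085, 2084))) = Mul(-52898, Rational(-15200764773, 2084)) = Rational(402045027481077, 1042)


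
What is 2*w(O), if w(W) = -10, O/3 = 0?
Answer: -20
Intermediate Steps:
O = 0 (O = 3*0 = 0)
2*w(O) = 2*(-10) = -20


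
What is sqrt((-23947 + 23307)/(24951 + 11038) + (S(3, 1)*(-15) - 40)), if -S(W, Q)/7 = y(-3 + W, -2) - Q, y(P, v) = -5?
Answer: I*sqrt(867812474030)/35989 ≈ 25.885*I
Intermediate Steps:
S(W, Q) = 35 + 7*Q (S(W, Q) = -7*(-5 - Q) = 35 + 7*Q)
sqrt((-23947 + 23307)/(24951 + 11038) + (S(3, 1)*(-15) - 40)) = sqrt((-23947 + 23307)/(24951 + 11038) + ((35 + 7*1)*(-15) - 40)) = sqrt(-640/35989 + ((35 + 7)*(-15) - 40)) = sqrt(-640*1/35989 + (42*(-15) - 40)) = sqrt(-640/35989 + (-630 - 40)) = sqrt(-640/35989 - 670) = sqrt(-24113270/35989) = I*sqrt(867812474030)/35989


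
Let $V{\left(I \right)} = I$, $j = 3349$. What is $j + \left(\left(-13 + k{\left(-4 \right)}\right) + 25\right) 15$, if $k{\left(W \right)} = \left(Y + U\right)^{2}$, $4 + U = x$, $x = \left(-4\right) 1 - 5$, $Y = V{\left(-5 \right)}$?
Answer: $8389$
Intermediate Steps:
$Y = -5$
$x = -9$ ($x = -4 - 5 = -9$)
$U = -13$ ($U = -4 - 9 = -13$)
$k{\left(W \right)} = 324$ ($k{\left(W \right)} = \left(-5 - 13\right)^{2} = \left(-18\right)^{2} = 324$)
$j + \left(\left(-13 + k{\left(-4 \right)}\right) + 25\right) 15 = 3349 + \left(\left(-13 + 324\right) + 25\right) 15 = 3349 + \left(311 + 25\right) 15 = 3349 + 336 \cdot 15 = 3349 + 5040 = 8389$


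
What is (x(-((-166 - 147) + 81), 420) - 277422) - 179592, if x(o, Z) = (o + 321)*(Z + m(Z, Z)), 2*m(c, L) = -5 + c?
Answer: -220013/2 ≈ -1.1001e+5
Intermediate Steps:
m(c, L) = -5/2 + c/2 (m(c, L) = (-5 + c)/2 = -5/2 + c/2)
x(o, Z) = (321 + o)*(-5/2 + 3*Z/2) (x(o, Z) = (o + 321)*(Z + (-5/2 + Z/2)) = (321 + o)*(-5/2 + 3*Z/2))
(x(-((-166 - 147) + 81), 420) - 277422) - 179592 = ((-1605/2 - (-5)*((-166 - 147) + 81)/2 + (963/2)*420 + (3/2)*420*(-((-166 - 147) + 81))) - 277422) - 179592 = ((-1605/2 - (-5)*(-313 + 81)/2 + 202230 + (3/2)*420*(-(-313 + 81))) - 277422) - 179592 = ((-1605/2 - (-5)*(-232)/2 + 202230 + (3/2)*420*(-1*(-232))) - 277422) - 179592 = ((-1605/2 - 5/2*232 + 202230 + (3/2)*420*232) - 277422) - 179592 = ((-1605/2 - 580 + 202230 + 146160) - 277422) - 179592 = (694015/2 - 277422) - 179592 = 139171/2 - 179592 = -220013/2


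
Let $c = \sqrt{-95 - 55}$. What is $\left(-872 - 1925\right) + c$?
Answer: $-2797 + 5 i \sqrt{6} \approx -2797.0 + 12.247 i$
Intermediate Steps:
$c = 5 i \sqrt{6}$ ($c = \sqrt{-95 - 55} = \sqrt{-150} = 5 i \sqrt{6} \approx 12.247 i$)
$\left(-872 - 1925\right) + c = \left(-872 - 1925\right) + 5 i \sqrt{6} = -2797 + 5 i \sqrt{6}$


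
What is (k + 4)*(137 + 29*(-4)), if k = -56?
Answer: -1092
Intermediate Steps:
(k + 4)*(137 + 29*(-4)) = (-56 + 4)*(137 + 29*(-4)) = -52*(137 - 116) = -52*21 = -1092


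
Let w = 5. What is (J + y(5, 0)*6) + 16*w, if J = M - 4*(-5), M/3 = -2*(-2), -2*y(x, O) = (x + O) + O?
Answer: 97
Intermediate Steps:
y(x, O) = -O - x/2 (y(x, O) = -((x + O) + O)/2 = -((O + x) + O)/2 = -(x + 2*O)/2 = -O - x/2)
M = 12 (M = 3*(-2*(-2)) = 3*4 = 12)
J = 32 (J = 12 - 4*(-5) = 12 + 20 = 32)
(J + y(5, 0)*6) + 16*w = (32 + (-1*0 - ½*5)*6) + 16*5 = (32 + (0 - 5/2)*6) + 80 = (32 - 5/2*6) + 80 = (32 - 15) + 80 = 17 + 80 = 97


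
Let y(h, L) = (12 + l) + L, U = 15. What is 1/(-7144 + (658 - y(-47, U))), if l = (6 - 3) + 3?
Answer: -1/6519 ≈ -0.00015340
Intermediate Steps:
l = 6 (l = 3 + 3 = 6)
y(h, L) = 18 + L (y(h, L) = (12 + 6) + L = 18 + L)
1/(-7144 + (658 - y(-47, U))) = 1/(-7144 + (658 - (18 + 15))) = 1/(-7144 + (658 - 1*33)) = 1/(-7144 + (658 - 33)) = 1/(-7144 + 625) = 1/(-6519) = -1/6519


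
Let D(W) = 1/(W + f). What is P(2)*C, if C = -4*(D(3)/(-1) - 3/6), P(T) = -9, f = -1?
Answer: -36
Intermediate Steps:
D(W) = 1/(-1 + W) (D(W) = 1/(W - 1) = 1/(-1 + W))
C = 4 (C = -4*(1/((-1 + 3)*(-1)) - 3/6) = -4*(-1/2 - 3*⅙) = -4*((½)*(-1) - ½) = -4*(-½ - ½) = -4*(-1) = 4)
P(2)*C = -9*4 = -36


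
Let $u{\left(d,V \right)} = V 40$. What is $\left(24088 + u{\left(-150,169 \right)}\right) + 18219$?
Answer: $49067$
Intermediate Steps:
$u{\left(d,V \right)} = 40 V$
$\left(24088 + u{\left(-150,169 \right)}\right) + 18219 = \left(24088 + 40 \cdot 169\right) + 18219 = \left(24088 + 6760\right) + 18219 = 30848 + 18219 = 49067$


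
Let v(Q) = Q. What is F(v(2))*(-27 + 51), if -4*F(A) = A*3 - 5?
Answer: -6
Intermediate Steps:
F(A) = 5/4 - 3*A/4 (F(A) = -(A*3 - 5)/4 = -(3*A - 5)/4 = -(-5 + 3*A)/4 = 5/4 - 3*A/4)
F(v(2))*(-27 + 51) = (5/4 - ¾*2)*(-27 + 51) = (5/4 - 3/2)*24 = -¼*24 = -6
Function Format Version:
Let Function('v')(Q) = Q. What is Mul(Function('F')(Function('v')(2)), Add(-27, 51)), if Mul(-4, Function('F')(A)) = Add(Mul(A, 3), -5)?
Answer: -6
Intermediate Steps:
Function('F')(A) = Add(Rational(5, 4), Mul(Rational(-3, 4), A)) (Function('F')(A) = Mul(Rational(-1, 4), Add(Mul(A, 3), -5)) = Mul(Rational(-1, 4), Add(Mul(3, A), -5)) = Mul(Rational(-1, 4), Add(-5, Mul(3, A))) = Add(Rational(5, 4), Mul(Rational(-3, 4), A)))
Mul(Function('F')(Function('v')(2)), Add(-27, 51)) = Mul(Add(Rational(5, 4), Mul(Rational(-3, 4), 2)), Add(-27, 51)) = Mul(Add(Rational(5, 4), Rational(-3, 2)), 24) = Mul(Rational(-1, 4), 24) = -6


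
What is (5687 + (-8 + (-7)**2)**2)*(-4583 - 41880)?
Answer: -342339384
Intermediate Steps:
(5687 + (-8 + (-7)**2)**2)*(-4583 - 41880) = (5687 + (-8 + 49)**2)*(-46463) = (5687 + 41**2)*(-46463) = (5687 + 1681)*(-46463) = 7368*(-46463) = -342339384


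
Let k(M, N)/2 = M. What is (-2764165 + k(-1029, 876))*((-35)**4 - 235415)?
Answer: -3499853001830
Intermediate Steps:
k(M, N) = 2*M
(-2764165 + k(-1029, 876))*((-35)**4 - 235415) = (-2764165 + 2*(-1029))*((-35)**4 - 235415) = (-2764165 - 2058)*(1500625 - 235415) = -2766223*1265210 = -3499853001830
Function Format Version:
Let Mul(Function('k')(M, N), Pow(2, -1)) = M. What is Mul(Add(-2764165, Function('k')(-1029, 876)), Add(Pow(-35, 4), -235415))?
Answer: -3499853001830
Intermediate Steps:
Function('k')(M, N) = Mul(2, M)
Mul(Add(-2764165, Function('k')(-1029, 876)), Add(Pow(-35, 4), -235415)) = Mul(Add(-2764165, Mul(2, -1029)), Add(Pow(-35, 4), -235415)) = Mul(Add(-2764165, -2058), Add(1500625, -235415)) = Mul(-2766223, 1265210) = -3499853001830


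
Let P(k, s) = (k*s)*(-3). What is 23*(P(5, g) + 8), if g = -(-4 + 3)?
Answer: -161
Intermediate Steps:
g = 1 (g = -1*(-1) = 1)
P(k, s) = -3*k*s
23*(P(5, g) + 8) = 23*(-3*5*1 + 8) = 23*(-15 + 8) = 23*(-7) = -161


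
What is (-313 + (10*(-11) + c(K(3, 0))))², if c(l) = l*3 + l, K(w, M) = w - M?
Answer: 168921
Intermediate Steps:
c(l) = 4*l (c(l) = 3*l + l = 4*l)
(-313 + (10*(-11) + c(K(3, 0))))² = (-313 + (10*(-11) + 4*(3 - 1*0)))² = (-313 + (-110 + 4*(3 + 0)))² = (-313 + (-110 + 4*3))² = (-313 + (-110 + 12))² = (-313 - 98)² = (-411)² = 168921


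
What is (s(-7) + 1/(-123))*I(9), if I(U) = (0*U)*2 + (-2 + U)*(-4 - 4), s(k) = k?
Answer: 48272/123 ≈ 392.46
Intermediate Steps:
I(U) = 16 - 8*U (I(U) = 0*2 + (-2 + U)*(-8) = 0 + (16 - 8*U) = 16 - 8*U)
(s(-7) + 1/(-123))*I(9) = (-7 + 1/(-123))*(16 - 8*9) = (-7 - 1/123)*(16 - 72) = -862/123*(-56) = 48272/123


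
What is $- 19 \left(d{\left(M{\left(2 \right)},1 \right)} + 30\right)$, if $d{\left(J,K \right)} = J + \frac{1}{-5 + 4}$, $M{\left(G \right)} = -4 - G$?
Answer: $-437$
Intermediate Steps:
$d{\left(J,K \right)} = -1 + J$ ($d{\left(J,K \right)} = J + \frac{1}{-1} = J - 1 = -1 + J$)
$- 19 \left(d{\left(M{\left(2 \right)},1 \right)} + 30\right) = - 19 \left(\left(-1 - 6\right) + 30\right) = - 19 \left(-7 + 30\right) = \left(-19\right) 23 = -437$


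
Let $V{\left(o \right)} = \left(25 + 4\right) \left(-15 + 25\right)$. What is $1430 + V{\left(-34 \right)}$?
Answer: $1720$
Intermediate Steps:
$V{\left(o \right)} = 290$ ($V{\left(o \right)} = 29 \cdot 10 = 290$)
$1430 + V{\left(-34 \right)} = 1430 + 290 = 1720$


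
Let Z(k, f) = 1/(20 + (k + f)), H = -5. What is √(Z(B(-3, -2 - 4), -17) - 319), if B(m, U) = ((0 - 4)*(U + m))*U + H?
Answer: 3*I*√1684486/218 ≈ 17.861*I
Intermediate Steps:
B(m, U) = -5 + U*(-4*U - 4*m) (B(m, U) = ((0 - 4)*(U + m))*U - 5 = (-4*(U + m))*U - 5 = (-4*U - 4*m)*U - 5 = U*(-4*U - 4*m) - 5 = -5 + U*(-4*U - 4*m))
Z(k, f) = 1/(20 + f + k) (Z(k, f) = 1/(20 + (f + k)) = 1/(20 + f + k))
√(Z(B(-3, -2 - 4), -17) - 319) = √(1/(20 - 17 + (-5 - 4*(-2 - 4)² - 4*(-2 - 4)*(-3))) - 319) = √(1/(20 - 17 + (-5 - 4*(-6)² - 4*(-6)*(-3))) - 319) = √(1/(20 - 17 + (-5 - 4*36 - 72)) - 319) = √(1/(20 - 17 + (-5 - 144 - 72)) - 319) = √(1/(20 - 17 - 221) - 319) = √(1/(-218) - 319) = √(-1/218 - 319) = √(-69543/218) = 3*I*√1684486/218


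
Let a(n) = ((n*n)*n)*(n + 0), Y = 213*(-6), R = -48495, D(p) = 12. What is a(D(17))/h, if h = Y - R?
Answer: 6912/15739 ≈ 0.43916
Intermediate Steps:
Y = -1278
a(n) = n⁴ (a(n) = (n²*n)*n = n³*n = n⁴)
h = 47217 (h = -1278 - 1*(-48495) = -1278 + 48495 = 47217)
a(D(17))/h = 12⁴/47217 = 20736*(1/47217) = 6912/15739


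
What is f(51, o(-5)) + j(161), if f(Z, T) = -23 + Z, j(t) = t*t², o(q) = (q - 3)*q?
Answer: 4173309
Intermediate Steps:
o(q) = q*(-3 + q) (o(q) = (-3 + q)*q = q*(-3 + q))
j(t) = t³
f(51, o(-5)) + j(161) = (-23 + 51) + 161³ = 28 + 4173281 = 4173309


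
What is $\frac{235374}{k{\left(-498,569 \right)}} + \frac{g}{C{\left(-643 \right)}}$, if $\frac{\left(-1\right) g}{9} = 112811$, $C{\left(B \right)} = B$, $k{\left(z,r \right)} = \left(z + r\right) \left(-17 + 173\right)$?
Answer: $\frac{1899466201}{1186978} \approx 1600.3$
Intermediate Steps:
$k{\left(z,r \right)} = 156 r + 156 z$ ($k{\left(z,r \right)} = \left(r + z\right) 156 = 156 r + 156 z$)
$g = -1015299$ ($g = \left(-9\right) 112811 = -1015299$)
$\frac{235374}{k{\left(-498,569 \right)}} + \frac{g}{C{\left(-643 \right)}} = \frac{235374}{156 \cdot 569 + 156 \left(-498\right)} - \frac{1015299}{-643} = \frac{235374}{88764 - 77688} - - \frac{1015299}{643} = \frac{235374}{11076} + \frac{1015299}{643} = 235374 \cdot \frac{1}{11076} + \frac{1015299}{643} = \frac{39229}{1846} + \frac{1015299}{643} = \frac{1899466201}{1186978}$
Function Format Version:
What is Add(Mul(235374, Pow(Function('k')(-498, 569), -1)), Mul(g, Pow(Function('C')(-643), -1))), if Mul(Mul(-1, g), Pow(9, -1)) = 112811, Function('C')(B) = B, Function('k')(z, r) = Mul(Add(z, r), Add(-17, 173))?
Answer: Rational(1899466201, 1186978) ≈ 1600.3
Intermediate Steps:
Function('k')(z, r) = Add(Mul(156, r), Mul(156, z)) (Function('k')(z, r) = Mul(Add(r, z), 156) = Add(Mul(156, r), Mul(156, z)))
g = -1015299 (g = Mul(-9, 112811) = -1015299)
Add(Mul(235374, Pow(Function('k')(-498, 569), -1)), Mul(g, Pow(Function('C')(-643), -1))) = Add(Mul(235374, Pow(Add(Mul(156, 569), Mul(156, -498)), -1)), Mul(-1015299, Pow(-643, -1))) = Add(Mul(235374, Pow(Add(88764, -77688), -1)), Mul(-1015299, Rational(-1, 643))) = Add(Mul(235374, Pow(11076, -1)), Rational(1015299, 643)) = Add(Mul(235374, Rational(1, 11076)), Rational(1015299, 643)) = Add(Rational(39229, 1846), Rational(1015299, 643)) = Rational(1899466201, 1186978)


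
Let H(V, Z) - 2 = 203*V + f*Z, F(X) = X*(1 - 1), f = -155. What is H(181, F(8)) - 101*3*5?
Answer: 35230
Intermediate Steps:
F(X) = 0 (F(X) = X*0 = 0)
H(V, Z) = 2 - 155*Z + 203*V (H(V, Z) = 2 + (203*V - 155*Z) = 2 + (-155*Z + 203*V) = 2 - 155*Z + 203*V)
H(181, F(8)) - 101*3*5 = (2 - 155*0 + 203*181) - 101*3*5 = (2 + 0 + 36743) - 1515 = 36745 - 101*15 = 36745 - 1515 = 35230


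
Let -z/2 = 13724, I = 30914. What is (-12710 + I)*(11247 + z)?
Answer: -294923004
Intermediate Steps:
z = -27448 (z = -2*13724 = -27448)
(-12710 + I)*(11247 + z) = (-12710 + 30914)*(11247 - 27448) = 18204*(-16201) = -294923004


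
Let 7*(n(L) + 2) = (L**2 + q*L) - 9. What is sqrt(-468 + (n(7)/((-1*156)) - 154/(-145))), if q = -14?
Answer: 2*I*sqrt(20321540330)/13195 ≈ 21.607*I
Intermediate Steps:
n(L) = -23/7 - 2*L + L**2/7 (n(L) = -2 + ((L**2 - 14*L) - 9)/7 = -2 + (-9 + L**2 - 14*L)/7 = -2 + (-9/7 - 2*L + L**2/7) = -23/7 - 2*L + L**2/7)
sqrt(-468 + (n(7)/((-1*156)) - 154/(-145))) = sqrt(-468 + ((-23/7 - 2*7 + (1/7)*7**2)/((-1*156)) - 154/(-145))) = sqrt(-468 + ((-23/7 - 14 + (1/7)*49)/(-156) - 154*(-1/145))) = sqrt(-468 + ((-23/7 - 14 + 7)*(-1/156) + 154/145)) = sqrt(-468 + (-72/7*(-1/156) + 154/145)) = sqrt(-468 + (6/91 + 154/145)) = sqrt(-468 + 14884/13195) = sqrt(-6160376/13195) = 2*I*sqrt(20321540330)/13195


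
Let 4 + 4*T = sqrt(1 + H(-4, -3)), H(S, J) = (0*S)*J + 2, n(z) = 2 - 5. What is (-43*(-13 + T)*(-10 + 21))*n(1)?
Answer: -19866 + 1419*sqrt(3)/4 ≈ -19252.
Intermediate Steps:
n(z) = -3
H(S, J) = 2 (H(S, J) = 0*J + 2 = 0 + 2 = 2)
T = -1 + sqrt(3)/4 (T = -1 + sqrt(1 + 2)/4 = -1 + sqrt(3)/4 ≈ -0.56699)
(-43*(-13 + T)*(-10 + 21))*n(1) = -43*(-13 + (-1 + sqrt(3)/4))*(-10 + 21)*(-3) = -43*(-14 + sqrt(3)/4)*11*(-3) = -43*(-154 + 11*sqrt(3)/4)*(-3) = (6622 - 473*sqrt(3)/4)*(-3) = -19866 + 1419*sqrt(3)/4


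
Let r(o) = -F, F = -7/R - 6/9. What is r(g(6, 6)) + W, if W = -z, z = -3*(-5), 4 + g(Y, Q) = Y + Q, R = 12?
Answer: -55/4 ≈ -13.750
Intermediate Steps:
g(Y, Q) = -4 + Q + Y (g(Y, Q) = -4 + (Y + Q) = -4 + (Q + Y) = -4 + Q + Y)
F = -5/4 (F = -7/12 - 6/9 = -7*1/12 - 6*⅑ = -7/12 - ⅔ = -5/4 ≈ -1.2500)
r(o) = 5/4 (r(o) = -1*(-5/4) = 5/4)
z = 15
W = -15 (W = -1*15 = -15)
r(g(6, 6)) + W = 5/4 - 15 = -55/4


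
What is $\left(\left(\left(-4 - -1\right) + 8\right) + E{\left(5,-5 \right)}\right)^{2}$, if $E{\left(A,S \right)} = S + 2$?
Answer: $4$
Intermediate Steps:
$E{\left(A,S \right)} = 2 + S$
$\left(\left(\left(-4 - -1\right) + 8\right) + E{\left(5,-5 \right)}\right)^{2} = \left(\left(\left(-4 - -1\right) + 8\right) + \left(2 - 5\right)\right)^{2} = \left(\left(\left(-4 + 1\right) + 8\right) - 3\right)^{2} = \left(\left(-3 + 8\right) - 3\right)^{2} = \left(5 - 3\right)^{2} = 2^{2} = 4$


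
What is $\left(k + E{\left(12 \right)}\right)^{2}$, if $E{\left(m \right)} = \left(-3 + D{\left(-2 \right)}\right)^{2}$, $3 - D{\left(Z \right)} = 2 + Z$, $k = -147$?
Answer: $21609$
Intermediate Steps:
$D{\left(Z \right)} = 1 - Z$ ($D{\left(Z \right)} = 3 - \left(2 + Z\right) = 1 - Z$)
$E{\left(m \right)} = 0$ ($E{\left(m \right)} = \left(-3 + \left(1 - -2\right)\right)^{2} = \left(-3 + \left(1 + 2\right)\right)^{2} = \left(-3 + 3\right)^{2} = 0^{2} = 0$)
$\left(k + E{\left(12 \right)}\right)^{2} = \left(-147 + 0\right)^{2} = \left(-147\right)^{2} = 21609$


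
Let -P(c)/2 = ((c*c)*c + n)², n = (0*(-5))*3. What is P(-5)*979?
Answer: -30593750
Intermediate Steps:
n = 0 (n = 0*3 = 0)
P(c) = -2*c⁶ (P(c) = -2*((c*c)*c + 0)² = -2*(c²*c + 0)² = -2*(c³ + 0)² = -2*c⁶)
P(-5)*979 = -2*(-5)⁶*979 = -2*15625*979 = -31250*979 = -30593750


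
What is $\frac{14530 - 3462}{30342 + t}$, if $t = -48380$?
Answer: $- \frac{5534}{9019} \approx -0.61359$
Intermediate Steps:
$\frac{14530 - 3462}{30342 + t} = \frac{14530 - 3462}{30342 - 48380} = \frac{11068}{-18038} = 11068 \left(- \frac{1}{18038}\right) = - \frac{5534}{9019}$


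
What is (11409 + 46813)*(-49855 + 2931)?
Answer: -2732009128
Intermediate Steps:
(11409 + 46813)*(-49855 + 2931) = 58222*(-46924) = -2732009128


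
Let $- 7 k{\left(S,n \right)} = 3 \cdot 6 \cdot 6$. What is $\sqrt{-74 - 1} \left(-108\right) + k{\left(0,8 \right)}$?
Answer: $- \frac{108}{7} - 540 i \sqrt{3} \approx -15.429 - 935.31 i$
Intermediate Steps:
$k{\left(S,n \right)} = - \frac{108}{7}$ ($k{\left(S,n \right)} = - \frac{3 \cdot 6 \cdot 6}{7} = - \frac{18 \cdot 6}{7} = \left(- \frac{1}{7}\right) 108 = - \frac{108}{7}$)
$\sqrt{-74 - 1} \left(-108\right) + k{\left(0,8 \right)} = \sqrt{-74 - 1} \left(-108\right) - \frac{108}{7} = \sqrt{-75} \left(-108\right) - \frac{108}{7} = 5 i \sqrt{3} \left(-108\right) - \frac{108}{7} = - 540 i \sqrt{3} - \frac{108}{7} = - \frac{108}{7} - 540 i \sqrt{3}$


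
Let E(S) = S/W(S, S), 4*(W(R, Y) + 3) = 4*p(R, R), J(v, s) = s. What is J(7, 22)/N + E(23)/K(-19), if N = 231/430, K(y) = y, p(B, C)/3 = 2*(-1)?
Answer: 49181/1197 ≈ 41.087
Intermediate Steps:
p(B, C) = -6 (p(B, C) = 3*(2*(-1)) = 3*(-2) = -6)
W(R, Y) = -9 (W(R, Y) = -3 + (4*(-6))/4 = -3 + (1/4)*(-24) = -3 - 6 = -9)
E(S) = -S/9 (E(S) = S/(-9) = S*(-1/9) = -S/9)
N = 231/430 (N = 231*(1/430) = 231/430 ≈ 0.53721)
J(7, 22)/N + E(23)/K(-19) = 22/(231/430) - 1/9*23/(-19) = 22*(430/231) - 23/9*(-1/19) = 860/21 + 23/171 = 49181/1197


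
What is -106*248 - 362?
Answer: -26650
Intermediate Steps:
-106*248 - 362 = -26288 - 362 = -26650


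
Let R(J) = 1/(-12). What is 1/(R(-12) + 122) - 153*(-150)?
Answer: 33575862/1463 ≈ 22950.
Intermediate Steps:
R(J) = -1/12
1/(R(-12) + 122) - 153*(-150) = 1/(-1/12 + 122) - 153*(-150) = 1/(1463/12) + 22950 = 12/1463 + 22950 = 33575862/1463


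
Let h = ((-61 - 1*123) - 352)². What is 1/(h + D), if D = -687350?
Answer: -1/400054 ≈ -2.4997e-6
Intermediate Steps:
h = 287296 (h = ((-61 - 123) - 352)² = (-184 - 352)² = (-536)² = 287296)
1/(h + D) = 1/(287296 - 687350) = 1/(-400054) = -1/400054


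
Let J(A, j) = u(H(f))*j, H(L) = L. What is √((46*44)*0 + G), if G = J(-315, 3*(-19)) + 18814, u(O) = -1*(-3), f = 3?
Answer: √18643 ≈ 136.54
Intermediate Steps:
u(O) = 3
J(A, j) = 3*j
G = 18643 (G = 3*(3*(-19)) + 18814 = 3*(-57) + 18814 = -171 + 18814 = 18643)
√((46*44)*0 + G) = √((46*44)*0 + 18643) = √(2024*0 + 18643) = √(0 + 18643) = √18643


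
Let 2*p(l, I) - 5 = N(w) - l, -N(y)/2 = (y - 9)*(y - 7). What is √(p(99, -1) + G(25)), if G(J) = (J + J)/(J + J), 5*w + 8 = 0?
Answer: 3*I*√381/5 ≈ 11.712*I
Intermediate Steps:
w = -8/5 (w = -8/5 + (⅕)*0 = -8/5 + 0 = -8/5 ≈ -1.6000)
N(y) = -2*(-9 + y)*(-7 + y) (N(y) = -2*(y - 9)*(y - 7) = -2*(-9 + y)*(-7 + y))
G(J) = 1 (G(J) = (2*J)/((2*J)) = (2*J)*(1/(2*J)) = 1)
p(l, I) = -4433/50 - l/2 (p(l, I) = 5/2 + ((-126 - 2*(-8/5)² + 32*(-8/5)) - l)/2 = 5/2 + ((-126 - 2*64/25 - 256/5) - l)/2 = 5/2 + ((-126 - 128/25 - 256/5) - l)/2 = 5/2 + (-4558/25 - l)/2 = 5/2 + (-2279/25 - l/2) = -4433/50 - l/2)
√(p(99, -1) + G(25)) = √((-4433/50 - ½*99) + 1) = √((-4433/50 - 99/2) + 1) = √(-3454/25 + 1) = √(-3429/25) = 3*I*√381/5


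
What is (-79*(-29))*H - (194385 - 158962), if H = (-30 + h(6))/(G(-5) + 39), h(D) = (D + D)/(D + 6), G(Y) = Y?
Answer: -1270821/34 ≈ -37377.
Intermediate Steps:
h(D) = 2*D/(6 + D) (h(D) = (2*D)/(6 + D) = 2*D/(6 + D))
H = -29/34 (H = (-30 + 2*6/(6 + 6))/(-5 + 39) = (-30 + 2*6/12)/34 = (-30 + 2*6*(1/12))*(1/34) = (-30 + 1)*(1/34) = -29*1/34 = -29/34 ≈ -0.85294)
(-79*(-29))*H - (194385 - 158962) = -79*(-29)*(-29/34) - (194385 - 158962) = 2291*(-29/34) - 1*35423 = -66439/34 - 35423 = -1270821/34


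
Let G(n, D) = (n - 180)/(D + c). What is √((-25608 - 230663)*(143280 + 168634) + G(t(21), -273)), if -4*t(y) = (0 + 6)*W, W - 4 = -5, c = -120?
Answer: I*√5487024689335758/262 ≈ 2.8273e+5*I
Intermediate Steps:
W = -1 (W = 4 - 5 = -1)
t(y) = 3/2 (t(y) = -(0 + 6)*(-1)/4 = -3*(-1)/2 = -¼*(-6) = 3/2)
G(n, D) = (-180 + n)/(-120 + D) (G(n, D) = (n - 180)/(D - 120) = (-180 + n)/(-120 + D))
√((-25608 - 230663)*(143280 + 168634) + G(t(21), -273)) = √((-25608 - 230663)*(143280 + 168634) + (-180 + 3/2)/(-120 - 273)) = √(-256271*311914 - 357/2/(-393)) = √(-79934512694 - 1/393*(-357/2)) = √(-79934512694 + 119/262) = √(-20942842325709/262) = I*√5487024689335758/262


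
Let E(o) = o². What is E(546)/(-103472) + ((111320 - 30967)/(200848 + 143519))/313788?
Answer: -1006683738595535/349406293805766 ≈ -2.8811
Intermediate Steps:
E(546)/(-103472) + ((111320 - 30967)/(200848 + 143519))/313788 = 546²/(-103472) + ((111320 - 30967)/(200848 + 143519))/313788 = 298116*(-1/103472) + (80353/344367)*(1/313788) = -74529/25868 + (80353*(1/344367))*(1/313788) = -74529/25868 + (80353/344367)*(1/313788) = -74529/25868 + 80353/108058232196 = -1006683738595535/349406293805766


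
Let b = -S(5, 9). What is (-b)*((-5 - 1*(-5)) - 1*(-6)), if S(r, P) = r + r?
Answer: 60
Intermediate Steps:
S(r, P) = 2*r
b = -10 (b = -2*5 = -1*10 = -10)
(-b)*((-5 - 1*(-5)) - 1*(-6)) = (-1*(-10))*((-5 - 1*(-5)) - 1*(-6)) = 10*((-5 + 5) + 6) = 10*(0 + 6) = 10*6 = 60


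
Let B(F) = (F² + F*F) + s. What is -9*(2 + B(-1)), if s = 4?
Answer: -72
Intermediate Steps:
B(F) = 4 + 2*F² (B(F) = (F² + F*F) + 4 = (F² + F²) + 4 = 2*F² + 4 = 4 + 2*F²)
-9*(2 + B(-1)) = -9*(2 + (4 + 2*(-1)²)) = -9*(2 + (4 + 2*1)) = -9*(2 + (4 + 2)) = -9*(2 + 6) = -9*8 = -72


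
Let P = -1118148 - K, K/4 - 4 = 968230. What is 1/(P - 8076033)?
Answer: -1/13067117 ≈ -7.6528e-8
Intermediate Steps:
K = 3872936 (K = 16 + 4*968230 = 16 + 3872920 = 3872936)
P = -4991084 (P = -1118148 - 1*3872936 = -1118148 - 3872936 = -4991084)
1/(P - 8076033) = 1/(-4991084 - 8076033) = 1/(-13067117) = -1/13067117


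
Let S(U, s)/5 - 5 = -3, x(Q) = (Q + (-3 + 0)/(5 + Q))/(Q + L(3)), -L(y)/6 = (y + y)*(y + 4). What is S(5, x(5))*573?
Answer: 5730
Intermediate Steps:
L(y) = -12*y*(4 + y) (L(y) = -6*(y + y)*(y + 4) = -6*2*y*(4 + y) = -12*y*(4 + y))
x(Q) = (Q - 3/(5 + Q))/(-252 + Q) (x(Q) = (Q + (-3 + 0)/(5 + Q))/(Q - 12*3*(4 + 3)) = (Q - 3/(5 + Q))/(Q - 12*3*7) = (Q - 3/(5 + Q))/(Q - 252) = (Q - 3/(5 + Q))/(-252 + Q))
S(U, s) = 10 (S(U, s) = 25 + 5*(-3) = 25 - 15 = 10)
S(5, x(5))*573 = 10*573 = 5730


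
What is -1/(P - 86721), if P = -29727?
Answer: 1/116448 ≈ 8.5875e-6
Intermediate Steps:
-1/(P - 86721) = -1/(-29727 - 86721) = -1/(-116448) = -1*(-1/116448) = 1/116448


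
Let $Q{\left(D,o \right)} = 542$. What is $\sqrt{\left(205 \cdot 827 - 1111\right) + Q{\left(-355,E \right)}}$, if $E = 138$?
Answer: $9 \sqrt{2086} \approx 411.05$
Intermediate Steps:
$\sqrt{\left(205 \cdot 827 - 1111\right) + Q{\left(-355,E \right)}} = \sqrt{\left(205 \cdot 827 - 1111\right) + 542} = \sqrt{\left(169535 - 1111\right) + 542} = \sqrt{168424 + 542} = \sqrt{168966} = 9 \sqrt{2086}$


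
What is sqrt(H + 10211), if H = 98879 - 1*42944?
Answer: sqrt(66146) ≈ 257.19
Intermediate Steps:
H = 55935 (H = 98879 - 42944 = 55935)
sqrt(H + 10211) = sqrt(55935 + 10211) = sqrt(66146)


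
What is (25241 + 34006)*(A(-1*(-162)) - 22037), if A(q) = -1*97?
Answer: -1311373098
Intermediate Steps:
A(q) = -97
(25241 + 34006)*(A(-1*(-162)) - 22037) = (25241 + 34006)*(-97 - 22037) = 59247*(-22134) = -1311373098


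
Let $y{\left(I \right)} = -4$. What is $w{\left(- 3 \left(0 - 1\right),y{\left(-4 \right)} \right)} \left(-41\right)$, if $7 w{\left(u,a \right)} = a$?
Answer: $\frac{164}{7} \approx 23.429$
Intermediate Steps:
$w{\left(u,a \right)} = \frac{a}{7}$
$w{\left(- 3 \left(0 - 1\right),y{\left(-4 \right)} \right)} \left(-41\right) = \frac{1}{7} \left(-4\right) \left(-41\right) = \left(- \frac{4}{7}\right) \left(-41\right) = \frac{164}{7}$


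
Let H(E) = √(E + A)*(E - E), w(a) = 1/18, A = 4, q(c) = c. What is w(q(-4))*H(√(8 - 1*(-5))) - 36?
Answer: -36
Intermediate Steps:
w(a) = 1/18
H(E) = 0 (H(E) = √(E + 4)*(E - E) = √(4 + E)*0 = 0)
w(q(-4))*H(√(8 - 1*(-5))) - 36 = (1/18)*0 - 36 = 0 - 36 = -36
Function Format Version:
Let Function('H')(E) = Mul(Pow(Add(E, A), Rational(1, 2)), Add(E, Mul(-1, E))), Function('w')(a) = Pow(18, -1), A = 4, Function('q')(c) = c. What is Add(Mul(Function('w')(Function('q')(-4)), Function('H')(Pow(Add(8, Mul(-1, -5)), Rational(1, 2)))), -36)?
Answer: -36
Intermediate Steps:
Function('w')(a) = Rational(1, 18)
Function('H')(E) = 0 (Function('H')(E) = Mul(Pow(Add(E, 4), Rational(1, 2)), Add(E, Mul(-1, E))) = Mul(Pow(Add(4, E), Rational(1, 2)), 0) = 0)
Add(Mul(Function('w')(Function('q')(-4)), Function('H')(Pow(Add(8, Mul(-1, -5)), Rational(1, 2)))), -36) = Add(Mul(Rational(1, 18), 0), -36) = Add(0, -36) = -36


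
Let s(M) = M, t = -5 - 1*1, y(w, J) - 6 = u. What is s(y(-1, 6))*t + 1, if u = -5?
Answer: -5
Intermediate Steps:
y(w, J) = 1 (y(w, J) = 6 - 5 = 1)
t = -6 (t = -5 - 1 = -6)
s(y(-1, 6))*t + 1 = 1*(-6) + 1 = -6 + 1 = -5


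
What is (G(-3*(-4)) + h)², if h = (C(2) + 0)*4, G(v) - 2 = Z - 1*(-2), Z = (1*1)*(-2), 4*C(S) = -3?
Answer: 1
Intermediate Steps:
C(S) = -¾ (C(S) = (¼)*(-3) = -¾)
Z = -2 (Z = 1*(-2) = -2)
G(v) = 2 (G(v) = 2 + (-2 - 1*(-2)) = 2 + (-2 + 2) = 2 + 0 = 2)
h = -3 (h = (-¾ + 0)*4 = -¾*4 = -3)
(G(-3*(-4)) + h)² = (2 - 3)² = (-1)² = 1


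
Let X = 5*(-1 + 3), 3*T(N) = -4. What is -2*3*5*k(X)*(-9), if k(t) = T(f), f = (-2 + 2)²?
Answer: -360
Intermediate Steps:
f = 0 (f = 0² = 0)
T(N) = -4/3 (T(N) = (⅓)*(-4) = -4/3)
X = 10 (X = 5*2 = 10)
k(t) = -4/3
-2*3*5*k(X)*(-9) = -2*3*5*(-4)/3*(-9) = -30*(-4)/3*(-9) = -2*(-20)*(-9) = 40*(-9) = -360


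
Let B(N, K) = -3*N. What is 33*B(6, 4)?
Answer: -594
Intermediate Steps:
33*B(6, 4) = 33*(-3*6) = 33*(-18) = -594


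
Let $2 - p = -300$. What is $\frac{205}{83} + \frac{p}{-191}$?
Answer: $\frac{14089}{15853} \approx 0.88873$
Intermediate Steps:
$p = 302$ ($p = 2 - -300 = 2 + 300 = 302$)
$\frac{205}{83} + \frac{p}{-191} = \frac{205}{83} + \frac{302}{-191} = 205 \cdot \frac{1}{83} + 302 \left(- \frac{1}{191}\right) = \frac{205}{83} - \frac{302}{191} = \frac{14089}{15853}$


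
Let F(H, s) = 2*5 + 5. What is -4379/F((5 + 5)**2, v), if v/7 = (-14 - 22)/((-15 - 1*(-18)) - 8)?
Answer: -4379/15 ≈ -291.93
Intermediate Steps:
v = 252/5 (v = 7*((-14 - 22)/((-15 - 1*(-18)) - 8)) = 7*(-36/((-15 + 18) - 8)) = 7*(-36/(3 - 8)) = 7*(-36/(-5)) = 7*(-36*(-1/5)) = 7*(36/5) = 252/5 ≈ 50.400)
F(H, s) = 15 (F(H, s) = 10 + 5 = 15)
-4379/F((5 + 5)**2, v) = -4379/15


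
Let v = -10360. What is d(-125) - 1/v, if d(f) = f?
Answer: -1294999/10360 ≈ -125.00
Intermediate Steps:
d(-125) - 1/v = -125 - 1/(-10360) = -125 - 1*(-1/10360) = -125 + 1/10360 = -1294999/10360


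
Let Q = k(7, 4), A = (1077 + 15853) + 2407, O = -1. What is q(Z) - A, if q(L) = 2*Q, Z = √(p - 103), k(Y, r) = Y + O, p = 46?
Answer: -19325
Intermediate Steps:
A = 19337 (A = 16930 + 2407 = 19337)
k(Y, r) = -1 + Y (k(Y, r) = Y - 1 = -1 + Y)
Q = 6 (Q = -1 + 7 = 6)
Z = I*√57 (Z = √(46 - 103) = √(-57) = I*√57 ≈ 7.5498*I)
q(L) = 12 (q(L) = 2*6 = 12)
q(Z) - A = 12 - 1*19337 = 12 - 19337 = -19325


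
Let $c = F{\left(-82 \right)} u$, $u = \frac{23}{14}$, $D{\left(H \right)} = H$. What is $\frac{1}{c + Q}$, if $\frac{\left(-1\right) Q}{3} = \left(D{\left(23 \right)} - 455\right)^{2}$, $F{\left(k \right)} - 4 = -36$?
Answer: $- \frac{7}{3919472} \approx -1.786 \cdot 10^{-6}$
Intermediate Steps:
$F{\left(k \right)} = -32$ ($F{\left(k \right)} = 4 - 36 = -32$)
$u = \frac{23}{14}$ ($u = 23 \cdot \frac{1}{14} = \frac{23}{14} \approx 1.6429$)
$c = - \frac{368}{7}$ ($c = \left(-32\right) \frac{23}{14} = - \frac{368}{7} \approx -52.571$)
$Q = -559872$ ($Q = - 3 \left(23 - 455\right)^{2} = - 3 \left(-432\right)^{2} = \left(-3\right) 186624 = -559872$)
$\frac{1}{c + Q} = \frac{1}{- \frac{368}{7} - 559872} = \frac{1}{- \frac{3919472}{7}} = - \frac{7}{3919472}$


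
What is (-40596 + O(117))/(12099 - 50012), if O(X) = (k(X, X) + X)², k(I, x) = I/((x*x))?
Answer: 368302544/518991057 ≈ 0.70965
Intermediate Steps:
k(I, x) = I/x² (k(I, x) = I/(x²) = I/x²)
O(X) = (X + 1/X)² (O(X) = (X/X² + X)² = (1/X + X)² = (X + 1/X)²)
(-40596 + O(117))/(12099 - 50012) = (-40596 + (1 + 117²)²/117²)/(12099 - 50012) = (-40596 + (1 + 13689)²/13689)/(-37913) = (-40596 + (1/13689)*13690²)*(-1/37913) = (-40596 + (1/13689)*187416100)*(-1/37913) = (-40596 + 187416100/13689)*(-1/37913) = -368302544/13689*(-1/37913) = 368302544/518991057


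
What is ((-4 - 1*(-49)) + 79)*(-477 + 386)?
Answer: -11284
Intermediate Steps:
((-4 - 1*(-49)) + 79)*(-477 + 386) = ((-4 + 49) + 79)*(-91) = (45 + 79)*(-91) = 124*(-91) = -11284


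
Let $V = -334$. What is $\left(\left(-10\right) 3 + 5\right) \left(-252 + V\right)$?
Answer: $14650$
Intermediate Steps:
$\left(\left(-10\right) 3 + 5\right) \left(-252 + V\right) = \left(\left(-10\right) 3 + 5\right) \left(-252 - 334\right) = \left(-30 + 5\right) \left(-586\right) = \left(-25\right) \left(-586\right) = 14650$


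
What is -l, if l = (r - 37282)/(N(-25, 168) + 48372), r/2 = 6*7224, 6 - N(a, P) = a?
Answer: -49406/48403 ≈ -1.0207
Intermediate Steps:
N(a, P) = 6 - a
r = 86688 (r = 2*(6*7224) = 2*43344 = 86688)
l = 49406/48403 (l = (86688 - 37282)/((6 - 1*(-25)) + 48372) = 49406/((6 + 25) + 48372) = 49406/(31 + 48372) = 49406/48403 ≈ 1.0207)
-l = -1*49406/48403 = -49406/48403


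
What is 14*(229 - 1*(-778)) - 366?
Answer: 13732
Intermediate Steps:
14*(229 - 1*(-778)) - 366 = 14*(229 + 778) - 366 = 14*1007 - 366 = 14098 - 366 = 13732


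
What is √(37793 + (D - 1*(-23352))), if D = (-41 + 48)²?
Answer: √61194 ≈ 247.37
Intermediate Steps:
D = 49 (D = 7² = 49)
√(37793 + (D - 1*(-23352))) = √(37793 + (49 - 1*(-23352))) = √(37793 + (49 + 23352)) = √(37793 + 23401) = √61194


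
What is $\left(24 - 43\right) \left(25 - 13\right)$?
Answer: $-228$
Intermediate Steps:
$\left(24 - 43\right) \left(25 - 13\right) = - 19 \left(25 - 13\right) = \left(-19\right) 12 = -228$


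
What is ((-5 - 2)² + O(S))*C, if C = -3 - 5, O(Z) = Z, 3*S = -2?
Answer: -1160/3 ≈ -386.67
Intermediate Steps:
S = -⅔ (S = (⅓)*(-2) = -⅔ ≈ -0.66667)
C = -8
((-5 - 2)² + O(S))*C = ((-5 - 2)² - ⅔)*(-8) = ((-7)² - ⅔)*(-8) = (49 - ⅔)*(-8) = (145/3)*(-8) = -1160/3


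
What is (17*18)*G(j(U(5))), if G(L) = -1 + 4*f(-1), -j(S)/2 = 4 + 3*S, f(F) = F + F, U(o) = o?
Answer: -2754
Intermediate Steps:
f(F) = 2*F
j(S) = -8 - 6*S (j(S) = -2*(4 + 3*S) = -8 - 6*S)
G(L) = -9 (G(L) = -1 + 4*(2*(-1)) = -1 + 4*(-2) = -1 - 8 = -9)
(17*18)*G(j(U(5))) = (17*18)*(-9) = 306*(-9) = -2754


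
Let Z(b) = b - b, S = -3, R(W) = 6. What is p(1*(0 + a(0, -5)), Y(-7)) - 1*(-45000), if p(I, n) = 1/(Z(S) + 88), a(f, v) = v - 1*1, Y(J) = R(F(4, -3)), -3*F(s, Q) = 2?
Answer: 3960001/88 ≈ 45000.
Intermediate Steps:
F(s, Q) = -⅔ (F(s, Q) = -⅓*2 = -⅔)
Y(J) = 6
Z(b) = 0
a(f, v) = -1 + v (a(f, v) = v - 1 = -1 + v)
p(I, n) = 1/88 (p(I, n) = 1/(0 + 88) = 1/88)
p(1*(0 + a(0, -5)), Y(-7)) - 1*(-45000) = 1/88 - 1*(-45000) = 1/88 + 45000 = 3960001/88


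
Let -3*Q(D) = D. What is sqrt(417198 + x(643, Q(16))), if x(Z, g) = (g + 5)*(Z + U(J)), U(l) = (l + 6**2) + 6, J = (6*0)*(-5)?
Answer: sqrt(3752727)/3 ≈ 645.73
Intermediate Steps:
J = 0 (J = 0*(-5) = 0)
U(l) = 42 + l (U(l) = (l + 36) + 6 = (36 + l) + 6 = 42 + l)
Q(D) = -D/3
x(Z, g) = (5 + g)*(42 + Z) (x(Z, g) = (g + 5)*(Z + (42 + 0)) = (5 + g)*(Z + 42) = (5 + g)*(42 + Z))
sqrt(417198 + x(643, Q(16))) = sqrt(417198 + (210 + 5*643 + 42*(-1/3*16) + 643*(-1/3*16))) = sqrt(417198 + (210 + 3215 + 42*(-16/3) + 643*(-16/3))) = sqrt(417198 + (210 + 3215 - 224 - 10288/3)) = sqrt(417198 - 685/3) = sqrt(1250909/3) = sqrt(3752727)/3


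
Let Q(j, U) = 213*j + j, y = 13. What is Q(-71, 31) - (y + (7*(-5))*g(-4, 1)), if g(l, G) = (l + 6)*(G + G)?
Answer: -15067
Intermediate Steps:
g(l, G) = 2*G*(6 + l) (g(l, G) = (6 + l)*(2*G) = 2*G*(6 + l))
Q(j, U) = 214*j
Q(-71, 31) - (y + (7*(-5))*g(-4, 1)) = 214*(-71) - (13 + (7*(-5))*(2*1*(6 - 4))) = -15194 - (13 - 70*2) = -15194 - (13 - 35*4) = -15194 - (13 - 140) = -15194 - 1*(-127) = -15194 + 127 = -15067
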